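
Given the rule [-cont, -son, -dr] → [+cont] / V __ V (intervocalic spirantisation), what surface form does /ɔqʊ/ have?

The only segment in the rule's environment that also matches [-cont, -son, -dr] is /q/. Applying [+continuant] turns the voiceless uvular stop into /χ/ (voiceless uvular fricative), giving [ɔχʊ].

[ɔχʊ]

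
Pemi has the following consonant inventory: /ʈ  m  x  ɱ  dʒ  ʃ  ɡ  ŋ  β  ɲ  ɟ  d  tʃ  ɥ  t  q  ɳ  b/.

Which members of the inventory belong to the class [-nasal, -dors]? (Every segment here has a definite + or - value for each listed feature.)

ʈ, dʒ, ʃ, β, d, tʃ, t, b

First, the [-nasal] segments are /ʈ, x, dʒ, ʃ, ɡ, β, ɟ, d, tʃ, ɥ, t, q, b/.
Of those, [-dorsal] leaves /ʈ, dʒ, ʃ, β, d, tʃ, t, b/.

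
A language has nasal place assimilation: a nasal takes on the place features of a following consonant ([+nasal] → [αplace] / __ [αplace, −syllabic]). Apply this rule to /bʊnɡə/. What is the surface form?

The only nasal preceding a consonant is /n/ before /ɡ/. /ɡ/ is [+dorsal], so /n/ → /ŋ/, giving [bʊŋɡə].

[bʊŋɡə]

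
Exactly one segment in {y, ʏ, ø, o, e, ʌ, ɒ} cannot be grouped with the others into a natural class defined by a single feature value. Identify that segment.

ɒ

/ø, ʌ, e, ʏ, o, y/ are all [-low], but /ɒ/ (low back rounded vowel) is [+low]. No other single segment can be removed to leave a set sharing one feature value that the removed segment lacks, so /ɒ/ is the odd one out.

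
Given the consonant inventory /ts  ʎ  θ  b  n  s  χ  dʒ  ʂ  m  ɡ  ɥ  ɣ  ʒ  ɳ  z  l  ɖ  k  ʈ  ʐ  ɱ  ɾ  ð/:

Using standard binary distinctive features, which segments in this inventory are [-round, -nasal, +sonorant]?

ʎ, l, ɾ

Checking each segment against [-round], [-nasal], [+sonorant]: /ʎ/ (palatal lateral approximant), /l/ (alveolar lateral approximant), /ɾ/ (alveolar tap) satisfy every feature; every other segment in the inventory fails at least one.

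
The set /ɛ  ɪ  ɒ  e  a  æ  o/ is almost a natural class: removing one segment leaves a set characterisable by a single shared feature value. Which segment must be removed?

ɪ

The remaining segments after removing /ɪ/ share [−high]; /ɪ/ (high front unrounded lax vowel) is [+high]. For every other candidate removal, the leftover set fails to share any single feature value that the removed segment lacks.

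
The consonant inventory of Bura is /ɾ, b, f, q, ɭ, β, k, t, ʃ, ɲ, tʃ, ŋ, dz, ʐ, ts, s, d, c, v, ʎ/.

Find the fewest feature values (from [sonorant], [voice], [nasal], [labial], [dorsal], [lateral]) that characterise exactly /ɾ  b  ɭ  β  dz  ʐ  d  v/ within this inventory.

Every target segment is [+voice], [-dorsal]; each remaining inventory member fails at least one of these. Each conjunct is needed — [-dorsal] alone would also admit /f, t, ʃ, tʃ, …/; [+voice] alone would also admit /ɲ, ŋ, ʎ/ — and no other single listed feature has exactly this extension, so two is the minimum.

[+voice, -dorsal]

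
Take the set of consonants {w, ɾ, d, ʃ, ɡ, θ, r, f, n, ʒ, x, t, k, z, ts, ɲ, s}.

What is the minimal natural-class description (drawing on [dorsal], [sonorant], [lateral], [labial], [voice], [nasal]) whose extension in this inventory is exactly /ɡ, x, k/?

[−sonorant, +dorsal]

/ɡ, x, k/ are all [−sonorant], [+dorsal], and no other segment in the inventory matches both values. Dropping any one of them over-generates: [+dorsal] alone would also admit /w, ɲ/; [−sonorant] alone would also admit /d, ʃ, θ, f, …/. No other single listed feature picks out exactly this set either, so fewer than two features will not do.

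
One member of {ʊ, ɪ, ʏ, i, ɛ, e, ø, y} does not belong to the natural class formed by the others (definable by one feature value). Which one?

ʊ

/y, i, e, ɛ, ø, ʏ, ɪ/ are all [−back], but /ʊ/ (high back rounded lax vowel) is [+back]. No other single segment can be removed to leave a set sharing one feature value that the removed segment lacks, so /ʊ/ is the odd one out.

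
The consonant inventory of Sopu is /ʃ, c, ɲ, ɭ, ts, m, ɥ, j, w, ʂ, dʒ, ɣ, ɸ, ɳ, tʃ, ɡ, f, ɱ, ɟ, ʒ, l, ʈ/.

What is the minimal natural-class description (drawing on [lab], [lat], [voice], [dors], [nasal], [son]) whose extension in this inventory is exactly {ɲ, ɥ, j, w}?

Every target segment is [+sonorant], [+dorsal]; each remaining inventory member fails at least one of these. Each conjunct is needed — [+dorsal] alone would also admit /c, ɣ, ɡ, ɟ/; [+sonorant] alone would also admit /ɭ, m, ɳ, ɱ, …/ — and no other single listed feature has exactly this extension, so two is the minimum.

[+son, +dors]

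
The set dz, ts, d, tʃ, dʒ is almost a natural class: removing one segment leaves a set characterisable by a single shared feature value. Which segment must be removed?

/dz, dʒ, tʃ, ts/ are all [+delayed release], but /d/ (voiced alveolar stop) is [-delayed release]. No other single segment can be removed to leave a set sharing one feature value that the removed segment lacks, so /d/ is the odd one out.

d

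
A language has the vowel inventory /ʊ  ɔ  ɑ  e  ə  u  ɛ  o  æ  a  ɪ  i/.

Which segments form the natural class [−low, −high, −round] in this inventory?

The [−low] segments are /ʊ, ɔ, e, ə, u, ɛ, o, ɪ, i/.
Among these, [−high] gives /ɔ, e, ə, ɛ, o/.
Among these, [−round] leaves /e, ə, ɛ/.

e, ə, ɛ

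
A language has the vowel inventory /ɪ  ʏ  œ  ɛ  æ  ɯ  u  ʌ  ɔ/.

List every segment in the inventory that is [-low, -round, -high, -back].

Checking each segment against [-low], [-round], [-high], [-back]: /ɛ/ (mid front unrounded lax vowel) satisfies every feature; every other segment in the inventory fails at least one.

ɛ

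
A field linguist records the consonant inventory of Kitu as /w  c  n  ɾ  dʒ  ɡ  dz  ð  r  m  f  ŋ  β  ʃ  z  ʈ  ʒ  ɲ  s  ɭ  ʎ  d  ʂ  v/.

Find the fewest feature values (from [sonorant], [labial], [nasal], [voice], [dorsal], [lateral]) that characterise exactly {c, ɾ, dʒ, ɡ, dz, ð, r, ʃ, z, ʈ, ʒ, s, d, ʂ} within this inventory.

[−nasal, −lateral, −labial]

The class [−nasal], [−lateral], [−labial] has exactly /c, ɾ, dʒ, ɡ, dz, ð, r, ʃ, z, ʈ, ʒ, s, d, ʂ/ as its extension in this inventory. No smaller conjunction from the listed features achieves this: [−lateral, −labial] alone would also admit /n, ŋ, ɲ/; [−nasal, −labial] alone would also admit /ɭ, ʎ/; [−nasal, −lateral] alone would also admit /w, f, β, v/; and checking the remaining two-feature bundles turns up none with this extension.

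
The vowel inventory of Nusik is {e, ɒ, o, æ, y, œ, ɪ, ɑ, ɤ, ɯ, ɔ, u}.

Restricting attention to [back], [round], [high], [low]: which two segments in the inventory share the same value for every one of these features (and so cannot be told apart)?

/o/ (mid back rounded tense vowel) and /ɔ/ (mid back rounded lax vowel) are both [+back], [+round], [-high], [-low], so none of the listed features separates them. (They do differ in [tense], which is not among the given features.) Every other pair in the inventory differs on at least one listed feature.

o, ɔ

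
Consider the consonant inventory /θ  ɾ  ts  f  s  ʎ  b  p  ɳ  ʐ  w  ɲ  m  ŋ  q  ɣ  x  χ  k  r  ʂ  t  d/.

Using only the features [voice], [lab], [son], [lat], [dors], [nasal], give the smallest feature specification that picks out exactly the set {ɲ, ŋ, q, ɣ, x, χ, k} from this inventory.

The class [-lateral], [-labial], [+dorsal] has exactly /ɲ, ŋ, q, ɣ, x, χ, k/ as its extension in this inventory. No smaller conjunction from the listed features achieves this: [-labial, +dorsal] alone would also admit /ʎ/; [-lateral, +dorsal] alone would also admit /w/; [-lateral, -labial] alone would also admit /θ, ɾ, ts, s, …/; and checking the remaining two-feature bundles turns up none with this extension.

[-lat, -lab, +dors]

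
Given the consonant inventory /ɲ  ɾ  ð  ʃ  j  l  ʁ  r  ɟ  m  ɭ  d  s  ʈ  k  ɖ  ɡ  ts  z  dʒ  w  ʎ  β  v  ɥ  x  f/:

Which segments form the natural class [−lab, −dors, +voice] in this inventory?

Eliminate segments failing any feature: /ɲ, j, ʁ, ɟ, k, ɡ, ʎ, x/ are [+dorsal]; /ʃ, s, ʈ, ts/ are [−voice]; /m, w, β, v, ɥ, f/ are [+labial]. The remaining /ɾ, ð, l, r, ɭ, d, ɖ, z, dʒ/ satisfy [−labial], [−dorsal], [+voice].

ɾ, ð, l, r, ɭ, d, ɖ, z, dʒ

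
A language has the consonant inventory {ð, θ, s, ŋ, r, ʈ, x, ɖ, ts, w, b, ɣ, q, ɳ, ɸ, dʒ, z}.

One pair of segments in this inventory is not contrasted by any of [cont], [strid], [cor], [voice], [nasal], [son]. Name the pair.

ɸ, x

Both /ɸ/ and /x/ are [+continuant], [-strident], [-coronal], [-voice], [-nasal], [-sonorant]. Since the list omits [labial] and [dorsal] — which do distinguish the voiceless bilabial fricative from the voiceless velar fricative — this pair collapses; all other pairs remain distinct.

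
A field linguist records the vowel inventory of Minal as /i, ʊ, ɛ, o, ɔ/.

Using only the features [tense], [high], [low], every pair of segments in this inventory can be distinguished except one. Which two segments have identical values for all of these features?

On the given features, /ɛ/ and /ɔ/ have an identical profile: [−tense], [−high], [−low]. No other two segments in the inventory coincide on all 3 features. (They do differ in [labial], [round] and [back], which are not among the given features.)

ɛ, ɔ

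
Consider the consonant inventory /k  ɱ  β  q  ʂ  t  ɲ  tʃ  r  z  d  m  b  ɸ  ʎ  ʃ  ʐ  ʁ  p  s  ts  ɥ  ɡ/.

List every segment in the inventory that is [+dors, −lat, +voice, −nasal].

ʁ, ɥ, ɡ

Checking each segment against [+dorsal], [−lateral], [+voice], [−nasal]: /ʁ/ (voiced uvular fricative), /ɥ/ (labial-palatal glide), /ɡ/ (voiced velar stop) satisfy every feature; every other segment in the inventory fails at least one.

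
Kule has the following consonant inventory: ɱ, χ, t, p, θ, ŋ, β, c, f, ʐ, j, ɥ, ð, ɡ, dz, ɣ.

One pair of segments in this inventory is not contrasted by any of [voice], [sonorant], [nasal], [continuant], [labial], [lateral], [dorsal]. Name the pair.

Both /ʐ/ and /ð/ are [+voice], [-sonorant], [-nasal], [+continuant], [-labial], [-lateral], [-dorsal]. Since the list omits [strident], [anterior] and [distributed] — which do distinguish the voiced retroflex fricative from the voiced dental fricative — this pair collapses; all other pairs remain distinct.

ʐ, ð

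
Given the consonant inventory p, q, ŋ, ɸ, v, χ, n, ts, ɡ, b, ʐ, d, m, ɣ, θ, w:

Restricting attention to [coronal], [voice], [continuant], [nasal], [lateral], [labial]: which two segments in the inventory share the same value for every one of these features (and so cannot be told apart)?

v, w

On the given features, /v/ and /w/ have an identical profile: [−coronal], [+voice], [+continuant], [−nasal], [−lateral], [+labial]. No other two segments in the inventory coincide on all 6 features. (They do differ in [sonorant], [round] and [dorsal], which are not among the given features.)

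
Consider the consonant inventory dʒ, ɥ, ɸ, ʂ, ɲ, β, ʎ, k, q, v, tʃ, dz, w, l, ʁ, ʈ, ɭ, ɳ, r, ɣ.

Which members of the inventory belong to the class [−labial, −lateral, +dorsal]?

Eliminate segments failing any feature: /dʒ, ʂ, tʃ, dz, ʈ, ɳ, r/ are [−dorsal]; /ɥ, ɸ, β, v, w/ are [+labial]; /ʎ, l, ɭ/ are [+lateral]. The remaining /ɲ, k, q, ʁ, ɣ/ satisfy [−labial], [−lateral], [+dorsal].

ɲ, k, q, ʁ, ɣ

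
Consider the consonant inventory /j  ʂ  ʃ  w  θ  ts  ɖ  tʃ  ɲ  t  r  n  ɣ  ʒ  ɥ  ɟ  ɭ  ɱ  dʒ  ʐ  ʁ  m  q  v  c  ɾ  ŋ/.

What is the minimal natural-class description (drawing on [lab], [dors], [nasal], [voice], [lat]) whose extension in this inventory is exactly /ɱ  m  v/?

Every target segment is [+labial], [−dorsal]; each remaining inventory member fails at least one of these. Each conjunct is needed — [−dorsal] alone would also admit /ʂ, ʃ, θ, ts, …/; [+labial] alone would also admit /w, ɥ/ — and no other single listed feature has exactly this extension, so two is the minimum.

[+lab, −dors]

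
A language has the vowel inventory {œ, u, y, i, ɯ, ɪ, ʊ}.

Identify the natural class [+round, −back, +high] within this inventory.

y

First, the [+round] segments are /œ, u, y, ʊ/.
Among these, [−back] gives /œ, y/.
Of those, [+high] leaves /y/.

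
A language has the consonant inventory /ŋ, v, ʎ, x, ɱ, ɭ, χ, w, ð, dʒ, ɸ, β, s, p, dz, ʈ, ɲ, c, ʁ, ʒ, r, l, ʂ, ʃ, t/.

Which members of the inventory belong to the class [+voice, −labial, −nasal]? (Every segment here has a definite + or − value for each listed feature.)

ʎ, ɭ, ð, dʒ, dz, ʁ, ʒ, r, l

Eliminate segments failing any feature: /ŋ, ɲ/ are [+nasal]; /v, ɱ, w, β/ are [+labial]; /x, χ, ɸ, s, p, ʈ, c, ʂ, ʃ, t/ are [−voice]. The remaining /ʎ, ɭ, ð, dʒ, dz, ʁ, ʒ, r, l/ satisfy [+voice], [−labial], [−nasal].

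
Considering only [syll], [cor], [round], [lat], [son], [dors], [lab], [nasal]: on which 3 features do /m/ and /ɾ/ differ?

/m/ is the bilabial nasal and /ɾ/ is the alveolar tap. Both are [−syllabic], [−round], [−lateral], [+sonorant], [−dorsal]. /m/ is [+nasal] while /ɾ/ is [−nasal]; /m/ is [+labial] while /ɾ/ is [−labial]; /m/ is [−coronal] while /ɾ/ is [+coronal], so the distinguishing features are [nasal], [labial], [coronal].

[nasal], [labial], [coronal]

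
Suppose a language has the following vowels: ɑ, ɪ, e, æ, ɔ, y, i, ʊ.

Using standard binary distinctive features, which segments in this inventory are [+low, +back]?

ɑ

First, the [+low] segments are /ɑ, æ/.
Of those, [+back] leaves /ɑ/.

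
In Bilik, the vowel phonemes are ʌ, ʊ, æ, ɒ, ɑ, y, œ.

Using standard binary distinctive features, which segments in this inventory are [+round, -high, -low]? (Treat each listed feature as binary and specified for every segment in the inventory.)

Checking each segment against [+round], [-high], [-low]: /œ/ (mid front rounded lax vowel) satisfies every feature; every other segment in the inventory fails at least one.

œ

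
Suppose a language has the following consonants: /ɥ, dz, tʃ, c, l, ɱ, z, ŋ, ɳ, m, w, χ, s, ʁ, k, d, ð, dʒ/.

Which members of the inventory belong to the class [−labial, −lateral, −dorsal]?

dz, tʃ, z, ɳ, s, d, ð, dʒ

Checking each segment against [−labial], [−lateral], [−dorsal]: /dz/ (voiced alveolar affricate), /tʃ/ (voiceless postalveolar affricate), /z/ (voiced alveolar fricative), /ɳ/ (retroflex nasal), /s/ (voiceless alveolar fricative), /d/ (voiced alveolar stop), among others, satisfy every feature; every other segment in the inventory fails at least one.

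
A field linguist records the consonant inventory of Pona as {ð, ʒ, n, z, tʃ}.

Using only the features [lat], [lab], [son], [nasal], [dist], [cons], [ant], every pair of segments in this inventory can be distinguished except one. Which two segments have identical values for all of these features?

/ʒ/ (voiced postalveolar fricative) and /tʃ/ (voiceless postalveolar affricate) are both [−lateral], [−labial], [−sonorant], [−nasal], [+distributed], [+consonantal], [−anterior], so none of the listed features separates them. (They do differ in [voice] and [continuant], which are not among the given features.) Every other pair in the inventory differs on at least one listed feature.

ʒ, tʃ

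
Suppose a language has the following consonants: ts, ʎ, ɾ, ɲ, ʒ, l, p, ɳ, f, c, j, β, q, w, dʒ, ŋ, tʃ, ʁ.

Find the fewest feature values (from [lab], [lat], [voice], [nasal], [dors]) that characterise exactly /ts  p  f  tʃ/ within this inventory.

/ts, p, f, tʃ/ are all [−voice], [−dorsal], and no other segment in the inventory matches both values. Dropping any one of them over-generates: [−dorsal] alone would also admit /ɾ, ʒ, l, ɳ, …/; [−voice] alone would also admit /c, q/. No other single listed feature picks out exactly this set either, so fewer than two features will not do.

[−voice, −dors]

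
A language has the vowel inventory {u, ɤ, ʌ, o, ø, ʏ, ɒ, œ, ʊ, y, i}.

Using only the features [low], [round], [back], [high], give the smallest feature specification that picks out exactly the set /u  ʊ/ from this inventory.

[+high, +back]

The class [+high], [+back] has exactly /u, ʊ/ as its extension in this inventory. No smaller conjunction from the listed features achieves this: [+back] alone would also admit /ɤ, ʌ, o, ɒ/; [+high] alone would also admit /ʏ, y, i/; and checking the remaining single features turns up none with this extension.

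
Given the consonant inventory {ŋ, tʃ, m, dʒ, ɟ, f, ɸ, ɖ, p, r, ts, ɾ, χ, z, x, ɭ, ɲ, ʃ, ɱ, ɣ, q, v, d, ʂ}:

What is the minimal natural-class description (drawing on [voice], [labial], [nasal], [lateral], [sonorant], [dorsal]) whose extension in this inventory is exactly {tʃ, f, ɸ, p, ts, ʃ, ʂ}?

[−voice, −dorsal]

Every target segment is [−voice], [−dorsal]; each remaining inventory member fails at least one of these. Each conjunct is needed — [−dorsal] alone would also admit /m, dʒ, ɖ, r, …/; [−voice] alone would also admit /χ, x, q/ — and no other single listed feature has exactly this extension, so two is the minimum.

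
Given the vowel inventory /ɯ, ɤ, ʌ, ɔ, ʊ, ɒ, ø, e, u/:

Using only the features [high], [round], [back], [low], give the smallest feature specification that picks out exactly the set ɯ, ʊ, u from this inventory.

[+high]

The target set is precisely the extension of [+high] in this inventory.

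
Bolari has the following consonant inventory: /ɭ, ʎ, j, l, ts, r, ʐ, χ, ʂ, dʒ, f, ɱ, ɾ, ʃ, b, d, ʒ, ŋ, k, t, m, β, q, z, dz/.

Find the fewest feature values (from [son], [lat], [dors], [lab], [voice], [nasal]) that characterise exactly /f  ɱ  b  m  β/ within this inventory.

[+lab]

/f, ɱ, b, m, β/ are exactly the [+labial] segments in the inventory, so a single feature suffices.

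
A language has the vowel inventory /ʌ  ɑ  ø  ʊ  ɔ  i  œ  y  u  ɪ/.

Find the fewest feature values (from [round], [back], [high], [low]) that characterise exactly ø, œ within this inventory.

[−high, −back]

/ø, œ/ are all [−high], [−back], and no other segment in the inventory matches both values. Dropping any one of them over-generates: [−back] alone would also admit /i, y, ɪ/; [−high] alone would also admit /ʌ, ɑ, ɔ/. No other single listed feature picks out exactly this set either, so fewer than two features will not do.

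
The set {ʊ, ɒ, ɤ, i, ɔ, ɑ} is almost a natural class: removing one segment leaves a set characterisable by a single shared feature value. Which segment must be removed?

[back] groups all but one: /ɔ, ɑ, ɤ, ɒ, ʊ/ share [+back] while /i/ (high front unrounded tense vowel) alone is [−back]. Removing any other segment would not leave a single-feature class that excludes it.

i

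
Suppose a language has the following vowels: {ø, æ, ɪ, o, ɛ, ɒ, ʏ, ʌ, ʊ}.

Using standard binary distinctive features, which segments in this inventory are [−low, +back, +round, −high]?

Among the inventory, the [−low] segments are /ø, ɪ, o, ɛ, ʏ, ʌ, ʊ/.
Of those, [+back] gives /o, ʌ, ʊ/.
Intersecting with [+round] gives /o, ʊ/.
Within that set, [−high] leaves /o/.

o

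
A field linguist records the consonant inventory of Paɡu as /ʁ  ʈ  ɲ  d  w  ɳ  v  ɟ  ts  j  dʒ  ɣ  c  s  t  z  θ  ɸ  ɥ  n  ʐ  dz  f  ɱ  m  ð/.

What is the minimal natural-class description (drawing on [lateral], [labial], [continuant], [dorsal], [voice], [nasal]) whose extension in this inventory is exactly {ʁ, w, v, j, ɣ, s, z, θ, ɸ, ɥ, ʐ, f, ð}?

[+continuant]

The target set is precisely the extension of [+continuant] in this inventory.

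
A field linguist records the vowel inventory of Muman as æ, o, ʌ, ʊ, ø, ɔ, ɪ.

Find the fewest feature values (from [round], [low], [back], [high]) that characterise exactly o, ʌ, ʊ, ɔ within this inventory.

[+back]

The target set is precisely the extension of [+back] in this inventory.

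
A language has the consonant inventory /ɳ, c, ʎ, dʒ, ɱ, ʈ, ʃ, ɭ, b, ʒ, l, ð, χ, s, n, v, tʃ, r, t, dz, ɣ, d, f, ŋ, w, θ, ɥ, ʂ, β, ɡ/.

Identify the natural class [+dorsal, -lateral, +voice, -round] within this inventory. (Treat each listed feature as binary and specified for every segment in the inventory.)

The [+dorsal] segments are /c, ʎ, χ, ɣ, ŋ, w, ɥ, ɡ/.
Of those, [-lateral] gives /c, χ, ɣ, ŋ, w, ɥ, ɡ/.
Then [+voice] gives /ɣ, ŋ, w, ɥ, ɡ/.
Then [-round] leaves /ɣ, ŋ, ɡ/.

ɣ, ŋ, ɡ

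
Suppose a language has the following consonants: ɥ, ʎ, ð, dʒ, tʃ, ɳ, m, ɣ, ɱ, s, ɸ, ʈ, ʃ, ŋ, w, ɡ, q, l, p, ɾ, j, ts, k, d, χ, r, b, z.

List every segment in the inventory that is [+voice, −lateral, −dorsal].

Eliminate segments failing any feature: /ɥ, ɣ, ŋ, w, ɡ, j/ are [+dorsal]; /ʎ, l/ are [+lateral]; /tʃ, s, ɸ, ʈ, ʃ, q, p, ts, k, χ/ are [−voice]. The remaining /ð, dʒ, ɳ, m, ɱ, ɾ, d, r, b, z/ satisfy [+voice], [−lateral], [−dorsal].

ð, dʒ, ɳ, m, ɱ, ɾ, d, r, b, z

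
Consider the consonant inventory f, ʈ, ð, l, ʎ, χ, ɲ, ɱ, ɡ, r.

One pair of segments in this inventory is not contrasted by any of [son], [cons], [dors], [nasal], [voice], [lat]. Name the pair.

/f/ (voiceless labiodental fricative) and /ʈ/ (voiceless retroflex stop) are both [-sonorant], [+consonantal], [-dorsal], [-nasal], [-voice], [-lateral], so none of the listed features separates them. (They do differ in [continuant], [labial] and [coronal], which are not among the given features.) Every other pair in the inventory differs on at least one listed feature.

f, ʈ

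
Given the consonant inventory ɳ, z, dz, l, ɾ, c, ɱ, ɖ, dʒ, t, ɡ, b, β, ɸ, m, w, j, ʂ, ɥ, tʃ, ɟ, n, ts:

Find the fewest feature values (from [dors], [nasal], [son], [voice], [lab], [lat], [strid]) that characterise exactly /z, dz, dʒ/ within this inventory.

/z, dz, dʒ/ are all [+voice], [+strident], and no other segment in the inventory matches both values. Dropping any one of them over-generates: [+strident] alone would also admit /ʂ, tʃ, ts/; [+voice] alone would also admit /ɳ, l, ɾ, ɱ, …/. No other single listed feature picks out exactly this set either, so fewer than two features will not do.

[+voice, +strid]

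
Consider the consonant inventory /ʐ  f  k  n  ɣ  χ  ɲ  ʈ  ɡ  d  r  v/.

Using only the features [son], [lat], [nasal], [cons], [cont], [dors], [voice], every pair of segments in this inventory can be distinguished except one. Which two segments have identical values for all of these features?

v, ʐ

Both /v/ and /ʐ/ are [-sonorant], [-lateral], [-nasal], [+consonantal], [+continuant], [-dorsal], [+voice]. Since the list omits [labial] and [coronal] — which do distinguish the voiced labiodental fricative from the voiced retroflex fricative — this pair collapses; all other pairs remain distinct.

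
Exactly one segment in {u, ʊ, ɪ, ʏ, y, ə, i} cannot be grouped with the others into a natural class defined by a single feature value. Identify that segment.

/u, i, y, ʊ, ɪ, ʏ/ are all [+high], but /ə/ (mid central vowel (schwa)) is [−high]. No other single segment can be removed to leave a set sharing one feature value that the removed segment lacks, so /ə/ is the odd one out.

ə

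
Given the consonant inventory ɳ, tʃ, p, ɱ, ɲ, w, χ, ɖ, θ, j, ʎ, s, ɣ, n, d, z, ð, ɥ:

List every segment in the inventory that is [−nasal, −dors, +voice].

ɖ, d, z, ð

Checking each segment against [−nasal], [−dorsal], [+voice]: /ɖ/ (voiced retroflex stop), /d/ (voiced alveolar stop), /z/ (voiced alveolar fricative), /ð/ (voiced dental fricative) satisfy every feature; every other segment in the inventory fails at least one.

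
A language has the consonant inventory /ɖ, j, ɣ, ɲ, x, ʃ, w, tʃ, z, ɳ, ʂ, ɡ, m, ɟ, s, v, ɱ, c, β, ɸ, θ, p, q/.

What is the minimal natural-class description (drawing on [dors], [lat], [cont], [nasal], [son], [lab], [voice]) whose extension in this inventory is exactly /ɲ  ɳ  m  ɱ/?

/ɲ, ɳ, m, ɱ/ are exactly the [+nasal] segments in the inventory, so a single feature suffices.

[+nasal]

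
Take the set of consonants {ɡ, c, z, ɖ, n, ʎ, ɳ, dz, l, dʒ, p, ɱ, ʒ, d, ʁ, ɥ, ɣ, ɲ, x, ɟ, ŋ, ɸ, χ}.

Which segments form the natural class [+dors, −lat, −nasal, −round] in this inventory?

ɡ, c, ʁ, ɣ, x, ɟ, χ

Eliminate segments failing any feature: /z, ɖ, n, ɳ, dz, l, dʒ, p, ɱ, ʒ, d, ɸ/ are [−dorsal]; /ʎ/ is [+lateral]; /ɥ/ is [+round]; /ɲ, ŋ/ are [+nasal]. The remaining /ɡ, c, ʁ, ɣ, x, ɟ, χ/ satisfy [+dorsal], [−lateral], [−nasal], [−round].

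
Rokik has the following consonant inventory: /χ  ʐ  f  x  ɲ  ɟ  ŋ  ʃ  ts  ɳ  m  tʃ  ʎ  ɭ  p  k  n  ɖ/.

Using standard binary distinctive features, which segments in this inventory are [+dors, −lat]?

Eliminate segments failing any feature: /ʐ, f, ʃ, ts, ɳ, m, tʃ, ɭ, p, n, ɖ/ are [−dorsal]; /ʎ/ is [+lateral]. The remaining /χ, x, ɲ, ɟ, ŋ, k/ satisfy [+dorsal], [−lateral].

χ, x, ɲ, ɟ, ŋ, k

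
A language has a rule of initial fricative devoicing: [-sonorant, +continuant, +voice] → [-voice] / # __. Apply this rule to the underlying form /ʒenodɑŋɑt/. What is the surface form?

/ʒ/ satisfies [-sonorant, +continuant, +voice] and sits in # __. The [-voice] counterpart of the voiced postalveolar fricative is /ʃ/. Other segments in /ʒenodɑŋɑt/ either fail the structural description or are not in the environment, so the surface form is [ʃenodɑŋɑt].

[ʃenodɑŋɑt]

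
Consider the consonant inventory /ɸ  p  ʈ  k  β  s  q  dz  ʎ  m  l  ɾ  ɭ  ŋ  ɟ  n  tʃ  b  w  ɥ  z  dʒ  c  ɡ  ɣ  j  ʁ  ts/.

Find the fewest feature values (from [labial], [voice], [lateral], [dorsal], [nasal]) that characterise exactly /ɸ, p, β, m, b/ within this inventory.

[+labial, −dorsal]

The class [+labial], [−dorsal] has exactly /ɸ, p, β, m, b/ as its extension in this inventory. No smaller conjunction from the listed features achieves this: [−dorsal] alone would also admit /ʈ, s, dz, l, …/; [+labial] alone would also admit /w, ɥ/; and checking the remaining single features turns up none with this extension.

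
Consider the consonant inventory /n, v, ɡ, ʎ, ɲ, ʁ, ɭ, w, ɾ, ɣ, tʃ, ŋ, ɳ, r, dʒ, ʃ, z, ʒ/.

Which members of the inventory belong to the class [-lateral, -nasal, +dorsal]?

ɡ, ʁ, w, ɣ

Checking each segment against [-lateral], [-nasal], [+dorsal]: /ɡ/ (voiced velar stop), /ʁ/ (voiced uvular fricative), /w/ (labial-velar glide), /ɣ/ (voiced velar fricative) satisfy every feature; every other segment in the inventory fails at least one.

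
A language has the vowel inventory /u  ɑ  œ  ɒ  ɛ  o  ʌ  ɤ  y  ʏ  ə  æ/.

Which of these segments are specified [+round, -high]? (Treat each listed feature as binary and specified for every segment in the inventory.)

The [+round] segments are /u, œ, ɒ, o, y, ʏ/.
Among these, [-high] leaves /œ, ɒ, o/.

œ, ɒ, o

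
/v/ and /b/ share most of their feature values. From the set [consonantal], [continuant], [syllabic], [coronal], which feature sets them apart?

[continuant]

/v/ (voiced labiodental fricative) and /b/ (voiced bilabial stop) agree on [+consonantal], [−syllabic], [−coronal]. They differ on [continuant] (/v/ [+], /b/ [−]).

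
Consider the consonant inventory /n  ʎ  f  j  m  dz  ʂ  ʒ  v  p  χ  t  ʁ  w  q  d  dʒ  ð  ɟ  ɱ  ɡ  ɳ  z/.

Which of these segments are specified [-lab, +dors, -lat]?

j, χ, ʁ, q, ɟ, ɡ

The [-labial] segments are /n, ʎ, j, dz, ʂ, ʒ, χ, t, ʁ, q, d, dʒ, ð, ɟ, ɡ, ɳ, z/.
Intersecting with [+dorsal] gives /ʎ, j, χ, ʁ, q, ɟ, ɡ/.
Intersecting with [-lateral] leaves /j, χ, ʁ, q, ɟ, ɡ/.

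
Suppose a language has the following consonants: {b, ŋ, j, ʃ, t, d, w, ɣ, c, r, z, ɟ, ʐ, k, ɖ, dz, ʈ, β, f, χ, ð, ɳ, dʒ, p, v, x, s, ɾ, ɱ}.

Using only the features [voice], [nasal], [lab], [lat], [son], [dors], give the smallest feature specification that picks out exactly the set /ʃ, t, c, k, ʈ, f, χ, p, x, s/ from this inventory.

The target set is precisely the extension of [-voice] in this inventory.

[-voice]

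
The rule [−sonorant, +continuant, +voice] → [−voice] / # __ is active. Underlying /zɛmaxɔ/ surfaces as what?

Only the initial segment /z/ is both word-initial and matches the structural description. It is a voiced alveolar fricative, so [−sonorant, +continuant, +voice] holds; changing it to [−voice] with all other features held fixed yields /s/ (voiceless alveolar fricative). No other segment meets both the structural description and the environment, so the output is [sɛmaxɔ].

[sɛmaxɔ]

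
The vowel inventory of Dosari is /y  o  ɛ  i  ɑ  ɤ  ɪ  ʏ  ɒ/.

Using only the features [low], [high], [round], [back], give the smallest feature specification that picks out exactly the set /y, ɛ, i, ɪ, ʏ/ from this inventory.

[-back]

Every target segment is [-back] and no other inventory member is, so one feature is enough.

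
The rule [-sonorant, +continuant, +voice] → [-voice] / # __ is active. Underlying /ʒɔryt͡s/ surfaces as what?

Only the initial segment /ʒ/ is both word-initial and matches the structural description. It is a voiced postalveolar fricative, so [-sonorant, +continuant, +voice] holds; changing it to [-voice] with all other features held fixed yields /ʃ/ (voiceless postalveolar fricative). No other segment meets both the structural description and the environment, so the output is [ʃɔryt͡s].

[ʃɔryt͡s]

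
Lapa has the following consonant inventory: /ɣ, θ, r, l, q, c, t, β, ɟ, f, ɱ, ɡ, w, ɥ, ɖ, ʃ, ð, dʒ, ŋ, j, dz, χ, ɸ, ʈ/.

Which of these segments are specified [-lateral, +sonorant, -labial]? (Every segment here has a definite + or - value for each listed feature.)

Checking each segment against [-lateral], [+sonorant], [-labial]: /r/ (alveolar trill), /ŋ/ (velar nasal), /j/ (palatal glide) satisfy every feature; every other segment in the inventory fails at least one.

r, ŋ, j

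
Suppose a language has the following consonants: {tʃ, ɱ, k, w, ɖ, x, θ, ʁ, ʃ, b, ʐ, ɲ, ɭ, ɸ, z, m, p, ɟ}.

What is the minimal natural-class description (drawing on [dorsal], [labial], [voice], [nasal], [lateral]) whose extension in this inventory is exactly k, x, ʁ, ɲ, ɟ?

[−labial, +dorsal]

The class [−labial], [+dorsal] has exactly /k, x, ʁ, ɲ, ɟ/ as its extension in this inventory. No smaller conjunction from the listed features achieves this: [+dorsal] alone would also admit /w/; [−labial] alone would also admit /tʃ, ɖ, θ, ʃ, …/; and checking the remaining single features turns up none with this extension.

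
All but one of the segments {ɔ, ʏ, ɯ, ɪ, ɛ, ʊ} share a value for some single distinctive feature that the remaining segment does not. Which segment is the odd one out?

ɯ

/ɔ, ɪ, ɛ, ʏ, ʊ/ are all [−tense], but /ɯ/ (high back unrounded vowel) is [+tense]. No other single segment can be removed to leave a set sharing one feature value that the removed segment lacks, so /ɯ/ is the odd one out.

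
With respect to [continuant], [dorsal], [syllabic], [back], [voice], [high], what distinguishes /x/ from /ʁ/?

The two segments share [+continuant], [+dorsal], [−syllabic], [+back]. The only features from the list on which they differ: /x/ is [−voice] while /ʁ/ is [+voice]; /x/ is [+high] while /ʁ/ is [−high].

[voice], [high]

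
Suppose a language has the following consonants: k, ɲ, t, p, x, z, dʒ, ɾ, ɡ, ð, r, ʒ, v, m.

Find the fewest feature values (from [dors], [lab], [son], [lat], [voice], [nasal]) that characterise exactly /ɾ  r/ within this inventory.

[+son, −nasal]

Every target segment is [+sonorant], [−nasal]; each remaining inventory member fails at least one of these. Each conjunct is needed — [−nasal] alone would also admit /k, t, p, x, …/; [+sonorant] alone would also admit /ɲ, m/ — and no other single listed feature has exactly this extension, so two is the minimum.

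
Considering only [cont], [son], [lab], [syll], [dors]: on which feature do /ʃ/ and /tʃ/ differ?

/ʃ/ is the voiceless postalveolar fricative and /tʃ/ is the voiceless postalveolar affricate. Both are [−sonorant], [−labial], [−syllabic], [−dorsal]. /ʃ/ is [+continuant] while /tʃ/ is [−continuant], so the distinguishing feature is [continuant].

[continuant]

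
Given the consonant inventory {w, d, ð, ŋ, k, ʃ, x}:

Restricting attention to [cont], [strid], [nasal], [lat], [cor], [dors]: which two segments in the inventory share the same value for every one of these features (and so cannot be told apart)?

Both /x/ and /w/ are [+continuant], [−strident], [−nasal], [−lateral], [−coronal], [+dorsal]. Since the list omits [sonorant], [voice], [labial] and [round] — which do distinguish the voiceless velar fricative from the labial-velar glide — this pair collapses; all other pairs remain distinct.

x, w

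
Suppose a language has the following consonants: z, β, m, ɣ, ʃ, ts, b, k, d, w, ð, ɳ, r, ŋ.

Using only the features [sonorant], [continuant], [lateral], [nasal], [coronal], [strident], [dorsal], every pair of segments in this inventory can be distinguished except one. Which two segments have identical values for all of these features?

On the given features, /ʃ/ and /z/ have an identical profile: [−sonorant], [+continuant], [−lateral], [−nasal], [+coronal], [+strident], [−dorsal]. No other two segments in the inventory coincide on all 7 features. (They do differ in [voice], [anterior] and [distributed], which are not among the given features.)

ʃ, z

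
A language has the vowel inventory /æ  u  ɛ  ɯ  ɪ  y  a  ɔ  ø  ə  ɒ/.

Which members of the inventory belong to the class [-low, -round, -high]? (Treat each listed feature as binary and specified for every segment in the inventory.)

ɛ, ə

Eliminate segments failing any feature: /æ, a, ɒ/ are [+low]; /u, y, ɔ, ø/ are [+round]; /ɯ, ɪ/ are [+high]. The remaining /ɛ, ə/ satisfy [-low], [-round], [-high].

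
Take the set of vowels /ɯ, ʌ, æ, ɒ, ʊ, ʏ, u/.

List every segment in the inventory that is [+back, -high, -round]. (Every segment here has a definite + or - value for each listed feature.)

ʌ

Among the inventory, the [+back] segments are /ɯ, ʌ, ɒ, ʊ, u/.
Within that set, [-high] gives /ʌ, ɒ/.
Within that set, [-round] leaves /ʌ/.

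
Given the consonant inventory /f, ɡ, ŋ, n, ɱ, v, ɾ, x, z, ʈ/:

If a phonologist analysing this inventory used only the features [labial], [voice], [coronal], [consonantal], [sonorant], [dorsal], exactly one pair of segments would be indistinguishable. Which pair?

/ɾ/ (alveolar tap) and /n/ (alveolar nasal) are both [−labial], [+voice], [+coronal], [+consonantal], [+sonorant], [−dorsal], so none of the listed features separates them. (They do differ in [nasal], which is not among the given features.) Every other pair in the inventory differs on at least one listed feature.

ɾ, n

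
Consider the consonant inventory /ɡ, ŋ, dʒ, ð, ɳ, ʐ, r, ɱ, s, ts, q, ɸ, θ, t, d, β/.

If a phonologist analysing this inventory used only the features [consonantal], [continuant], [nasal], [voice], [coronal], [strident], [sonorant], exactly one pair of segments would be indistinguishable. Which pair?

ŋ, ɱ

On the given features, /ŋ/ and /ɱ/ have an identical profile: [+consonantal], [-continuant], [+nasal], [+voice], [-coronal], [-strident], [+sonorant]. No other two segments in the inventory coincide on all 7 features. (They do differ in [labial] and [dorsal], which are not among the given features.)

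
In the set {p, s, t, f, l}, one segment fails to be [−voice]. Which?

Every segment except /l/ is [−voice]. /l/ (alveolar lateral approximant) is [+voice], so it is the exception.

l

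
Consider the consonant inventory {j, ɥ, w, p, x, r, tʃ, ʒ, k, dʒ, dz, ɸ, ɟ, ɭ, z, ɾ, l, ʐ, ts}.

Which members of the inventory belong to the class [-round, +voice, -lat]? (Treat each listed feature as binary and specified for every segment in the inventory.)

Eliminate segments failing any feature: /ɥ, w/ are [+round]; /p, x, tʃ, k, ɸ, ts/ are [-voice]; /ɭ, l/ are [+lateral]. The remaining /j, r, ʒ, dʒ, dz, ɟ, z, ɾ, ʐ/ satisfy [-round], [+voice], [-lateral].

j, r, ʒ, dʒ, dz, ɟ, z, ɾ, ʐ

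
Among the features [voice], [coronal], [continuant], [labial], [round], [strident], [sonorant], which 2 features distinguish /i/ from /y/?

[labial], [round]

The two segments share [+voice], [-coronal], [+continuant], [-strident], [+sonorant]. The only features from the list on which they differ: /i/ is [-labial] while /y/ is [+labial]; /i/ is [-round] while /y/ is [+round].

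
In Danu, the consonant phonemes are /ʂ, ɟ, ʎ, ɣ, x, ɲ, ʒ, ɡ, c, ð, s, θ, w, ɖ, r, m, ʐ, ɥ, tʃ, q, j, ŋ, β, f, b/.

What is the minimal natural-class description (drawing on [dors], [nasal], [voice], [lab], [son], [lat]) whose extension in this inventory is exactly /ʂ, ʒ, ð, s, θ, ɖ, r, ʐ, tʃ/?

[-lab, -dors]

The class [-labial], [-dorsal] has exactly /ʂ, ʒ, ð, s, θ, ɖ, r, ʐ, tʃ/ as its extension in this inventory. No smaller conjunction from the listed features achieves this: [-dorsal] alone would also admit /m, β, f, b/; [-labial] alone would also admit /ɟ, ʎ, ɣ, x, …/; and checking the remaining single features turns up none with this extension.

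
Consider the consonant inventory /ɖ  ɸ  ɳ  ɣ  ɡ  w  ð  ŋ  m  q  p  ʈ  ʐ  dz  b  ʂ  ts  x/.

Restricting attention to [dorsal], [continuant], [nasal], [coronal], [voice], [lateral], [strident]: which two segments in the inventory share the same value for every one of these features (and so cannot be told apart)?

Both /w/ and /ɣ/ are [+dorsal], [+continuant], [-nasal], [-coronal], [+voice], [-lateral], [-strident]. Since the list omits [sonorant], [labial] and [round] — which do distinguish the labial-velar glide from the voiced velar fricative — this pair collapses; all other pairs remain distinct.

w, ɣ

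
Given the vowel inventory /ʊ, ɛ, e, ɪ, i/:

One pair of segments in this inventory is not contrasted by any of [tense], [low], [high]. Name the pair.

/ɪ/ (high front unrounded lax vowel) and /ʊ/ (high back rounded lax vowel) are both [−tense], [−low], [+high], so none of the listed features separates them. (They do differ in [labial], [round] and [back], which are not among the given features.) Every other pair in the inventory differs on at least one listed feature.

ɪ, ʊ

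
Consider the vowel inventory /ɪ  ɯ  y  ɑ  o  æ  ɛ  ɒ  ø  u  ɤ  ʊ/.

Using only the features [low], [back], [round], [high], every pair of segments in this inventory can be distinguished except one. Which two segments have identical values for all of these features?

Both /ʊ/ and /u/ are [−low], [+back], [+round], [+high]. Since the list omits [tense] — which does distinguish the high back rounded lax vowel from the high back rounded tense vowel — this pair collapses; all other pairs remain distinct.

ʊ, u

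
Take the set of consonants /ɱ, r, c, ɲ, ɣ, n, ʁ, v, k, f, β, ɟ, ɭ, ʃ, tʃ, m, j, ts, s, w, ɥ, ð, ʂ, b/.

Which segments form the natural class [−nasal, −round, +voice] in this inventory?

Eliminate segments failing any feature: /ɱ, ɲ, n, m/ are [+nasal]; /c, k, f, ʃ, tʃ, ts, s, ʂ/ are [−voice]; /w, ɥ/ are [+round]. The remaining /r, ɣ, ʁ, v, β, ɟ, ɭ, j, ð, b/ satisfy [−nasal], [−round], [+voice].

r, ɣ, ʁ, v, β, ɟ, ɭ, j, ð, b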